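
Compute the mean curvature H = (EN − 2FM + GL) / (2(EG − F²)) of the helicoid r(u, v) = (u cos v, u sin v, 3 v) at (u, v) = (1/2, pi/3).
H = 0

With E = 1, F = 0, G = u^2 + 9, L = 0, M = -3/sqrt(u^2 + 9), N = 0, assemble
  H = (EN − 2FM + GL) / (2(EG − F²)) = 0.
At (u, v) = (1/2, pi/3): H = 0.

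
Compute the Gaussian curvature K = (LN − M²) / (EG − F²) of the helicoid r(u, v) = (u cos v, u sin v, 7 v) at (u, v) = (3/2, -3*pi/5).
K = -784/42025

Coefficients of the first fundamental form: E = 1, F = 0, G = u^2 + 49.
Coefficients of the second fundamental form: L = 0, M = -7/sqrt(u^2 + 49), N = 0.
Assemble K = (LN − M²)/(EG − F²) = -49/(u^2 + 49)^2. At (u, v) = (3/2, -3*pi/5): K = -784/42025.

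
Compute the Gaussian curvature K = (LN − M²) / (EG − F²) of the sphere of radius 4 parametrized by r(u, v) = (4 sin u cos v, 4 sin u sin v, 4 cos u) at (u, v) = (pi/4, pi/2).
K = 1/16

Coefficients of the first fundamental form: E = 16, F = 0, G = 16*sin(u)^2.
Coefficients of the second fundamental form: L = -4*sin(u)/Abs(sin(u)), M = 0, N = -4*sin(u)^3/Abs(sin(u)).
Assemble K = (LN − M²)/(EG − F²) = 1/16. At (u, v) = (pi/4, pi/2): K = 1/16.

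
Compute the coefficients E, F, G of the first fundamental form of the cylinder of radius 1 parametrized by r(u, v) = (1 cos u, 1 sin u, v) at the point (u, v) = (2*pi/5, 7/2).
E = 1;  F = 0;  G = 1

Partials: r_u = (-sin(u), cos(u), 0), r_v = (0, 0, 1). As functions of (u, v):
  E = r_u · r_u = 1,
  F = r_u · r_v = 0,
  G = r_v · r_v = 1.
Evaluating at (u, v) = (2*pi/5, 7/2): E = 1, F = 0, G = 1.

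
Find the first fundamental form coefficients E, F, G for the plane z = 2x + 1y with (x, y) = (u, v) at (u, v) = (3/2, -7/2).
E = 5;  F = 2;  G = 2

Partials: r_u = (1, 0, 2), r_v = (0, 1, 1). As functions of (u, v):
  E = r_u · r_u = 5,
  F = r_u · r_v = 2,
  G = r_v · r_v = 2.
Evaluating at (u, v) = (3/2, -7/2): E = 5, F = 2, G = 2.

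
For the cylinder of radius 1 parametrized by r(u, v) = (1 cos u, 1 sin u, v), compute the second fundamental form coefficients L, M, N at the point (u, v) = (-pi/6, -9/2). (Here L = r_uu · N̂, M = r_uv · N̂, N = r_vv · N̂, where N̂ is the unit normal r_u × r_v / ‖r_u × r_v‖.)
L = -1;  M = 0;  N = 0

Compute the unit normal N̂(u, v) = (cos(u), sin(u), 0), and the second partials r_uu, r_uv, r_vv. Take dot products:
  L(u, v) = r_uu · N̂ = -1,
  M(u, v) = r_uv · N̂ = 0,
  N(u, v) = r_vv · N̂ = 0.
Evaluating at (u, v) = (-pi/6, -9/2):
  L = -1, M = 0, N = 0.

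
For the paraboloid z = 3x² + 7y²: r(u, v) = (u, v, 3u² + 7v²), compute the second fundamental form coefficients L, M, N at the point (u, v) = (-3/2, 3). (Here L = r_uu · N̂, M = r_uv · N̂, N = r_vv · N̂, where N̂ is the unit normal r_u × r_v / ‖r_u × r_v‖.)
L = 3*sqrt(1846)/923;  M = 0;  N = 7*sqrt(1846)/923

Compute the unit normal N̂(u, v) = (-6*u/sqrt(36*u^2 + 196*v^2 + 1), -14*v/sqrt(36*u^2 + 196*v^2 + 1), 1/sqrt(36*u^2 + 196*v^2 + 1)), and the second partials r_uu, r_uv, r_vv. Take dot products:
  L(u, v) = r_uu · N̂ = 6/sqrt(36*u^2 + 196*v^2 + 1),
  M(u, v) = r_uv · N̂ = 0,
  N(u, v) = r_vv · N̂ = 14/sqrt(36*u^2 + 196*v^2 + 1).
Evaluating at (u, v) = (-3/2, 3):
  L = 3*sqrt(1846)/923, M = 0, N = 7*sqrt(1846)/923.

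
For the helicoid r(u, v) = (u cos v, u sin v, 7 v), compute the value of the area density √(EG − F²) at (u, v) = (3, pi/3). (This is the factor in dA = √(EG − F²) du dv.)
√(EG − F²)|_{(3, pi/3)} = sqrt(58)

E = 1, F = 0, G = u^2 + 49, so EG − F² = u^2 + 49. Taking the positive square root: √(EG − F²) = sqrt(u^2 + 49). At (u, v) = (3, pi/3): sqrt(58).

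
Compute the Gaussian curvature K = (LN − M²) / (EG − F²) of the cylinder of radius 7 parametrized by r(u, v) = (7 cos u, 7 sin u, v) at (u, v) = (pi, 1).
K = 0

Coefficients of the first fundamental form: E = 49, F = 0, G = 1.
Coefficients of the second fundamental form: L = -7, M = 0, N = 0.
Assemble K = (LN − M²)/(EG − F²) = 0. At (u, v) = (pi, 1): K = 0.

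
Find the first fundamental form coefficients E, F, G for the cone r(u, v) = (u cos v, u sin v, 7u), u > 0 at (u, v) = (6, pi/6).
E = 50;  F = 0;  G = 36

Partials: r_u = (cos(v), sin(v), 7), r_v = (-u*sin(v), u*cos(v), 0). As functions of (u, v):
  E = r_u · r_u = 50,
  F = r_u · r_v = 0,
  G = r_v · r_v = u^2.
Evaluating at (u, v) = (6, pi/6): E = 50, F = 0, G = 36.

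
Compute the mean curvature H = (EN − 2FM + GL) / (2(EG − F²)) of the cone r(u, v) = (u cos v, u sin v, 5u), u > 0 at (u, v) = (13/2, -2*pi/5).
H = 5*sqrt(26)/338

With E = 26, F = 0, G = u^2, L = 0, M = 0, N = 5*sqrt(26)*u^2/(26*Abs(u)), assemble
  H = (EN − 2FM + GL) / (2(EG − F²)) = 5*sqrt(26)/(52*Abs(u)).
At (u, v) = (13/2, -2*pi/5): H = 5*sqrt(26)/338.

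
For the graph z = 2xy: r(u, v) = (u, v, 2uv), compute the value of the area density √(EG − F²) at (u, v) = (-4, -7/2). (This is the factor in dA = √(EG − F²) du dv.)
√(EG − F²)|_{(-4, -7/2)} = sqrt(114)

E = 4*v^2 + 1, F = 4*u*v, G = 4*u^2 + 1, so EG − F² = 4*u^2 + 4*v^2 + 1. Taking the positive square root: √(EG − F²) = sqrt(4*u^2 + 4*v^2 + 1). At (u, v) = (-4, -7/2): sqrt(114).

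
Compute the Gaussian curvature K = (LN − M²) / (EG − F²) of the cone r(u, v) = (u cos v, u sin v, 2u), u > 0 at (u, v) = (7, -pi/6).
K = 0

Coefficients of the first fundamental form: E = 5, F = 0, G = u^2.
Coefficients of the second fundamental form: L = 0, M = 0, N = 2*sqrt(5)*u^2/(5*Abs(u)).
Assemble K = (LN − M²)/(EG − F²) = 0. At (u, v) = (7, -pi/6): K = 0.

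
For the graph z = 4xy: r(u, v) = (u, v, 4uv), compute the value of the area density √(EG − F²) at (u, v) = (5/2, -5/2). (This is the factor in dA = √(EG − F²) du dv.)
√(EG − F²)|_{(5/2, -5/2)} = sqrt(201)

E = 16*v^2 + 1, F = 16*u*v, G = 16*u^2 + 1, so EG − F² = 16*u^2 + 16*v^2 + 1. Taking the positive square root: √(EG − F²) = sqrt(16*u^2 + 16*v^2 + 1). At (u, v) = (5/2, -5/2): sqrt(201).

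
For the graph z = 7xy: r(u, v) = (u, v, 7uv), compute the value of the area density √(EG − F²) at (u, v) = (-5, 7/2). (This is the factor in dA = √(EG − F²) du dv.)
√(EG − F²)|_{(-5, 7/2)} = sqrt(7305)/2

E = 49*v^2 + 1, F = 49*u*v, G = 49*u^2 + 1, so EG − F² = 49*u^2 + 49*v^2 + 1. Taking the positive square root: √(EG − F²) = sqrt(49*u^2 + 49*v^2 + 1). At (u, v) = (-5, 7/2): sqrt(7305)/2.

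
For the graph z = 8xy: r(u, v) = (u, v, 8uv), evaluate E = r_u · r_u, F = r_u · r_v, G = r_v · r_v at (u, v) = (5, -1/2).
E = 17;  F = -160;  G = 1601

Partials: r_u = (1, 0, 8*v), r_v = (0, 1, 8*u). As functions of (u, v):
  E = r_u · r_u = 64*v^2 + 1,
  F = r_u · r_v = 64*u*v,
  G = r_v · r_v = 64*u^2 + 1.
Evaluating at (u, v) = (5, -1/2): E = 17, F = -160, G = 1601.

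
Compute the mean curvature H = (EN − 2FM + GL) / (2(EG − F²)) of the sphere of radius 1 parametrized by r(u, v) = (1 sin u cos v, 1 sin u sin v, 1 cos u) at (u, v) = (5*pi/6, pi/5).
H = -1

With E = 1, F = 0, G = sin(u)^2, L = -sin(u)/Abs(sin(u)), M = 0, N = -sin(u)^3/Abs(sin(u)), assemble
  H = (EN − 2FM + GL) / (2(EG − F²)) = -sin(u)/Abs(sin(u)).
At (u, v) = (5*pi/6, pi/5): H = -1.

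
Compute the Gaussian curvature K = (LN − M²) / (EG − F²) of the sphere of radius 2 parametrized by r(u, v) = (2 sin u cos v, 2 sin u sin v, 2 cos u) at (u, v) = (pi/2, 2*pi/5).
K = 1/4

Coefficients of the first fundamental form: E = 4, F = 0, G = 4*sin(u)^2.
Coefficients of the second fundamental form: L = -2*sin(u)/Abs(sin(u)), M = 0, N = -2*sin(u)^3/Abs(sin(u)).
Assemble K = (LN − M²)/(EG − F²) = 1/4. At (u, v) = (pi/2, 2*pi/5): K = 1/4.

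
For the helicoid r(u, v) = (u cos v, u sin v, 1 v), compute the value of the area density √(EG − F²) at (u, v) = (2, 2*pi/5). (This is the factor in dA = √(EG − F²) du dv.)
√(EG − F²)|_{(2, 2*pi/5)} = sqrt(5)

E = 1, F = 0, G = u^2 + 1, so EG − F² = u^2 + 1. Taking the positive square root: √(EG − F²) = sqrt(u^2 + 1). At (u, v) = (2, 2*pi/5): sqrt(5).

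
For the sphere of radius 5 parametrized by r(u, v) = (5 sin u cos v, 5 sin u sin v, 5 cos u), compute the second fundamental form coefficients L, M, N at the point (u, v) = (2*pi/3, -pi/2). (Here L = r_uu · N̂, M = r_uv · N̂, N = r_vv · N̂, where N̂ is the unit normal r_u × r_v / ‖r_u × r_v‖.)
L = -5;  M = 0;  N = -15/4

Compute the unit normal N̂(u, v) = (sin(u)^2*cos(v)/Abs(sin(u)), sin(u)^2*sin(v)/Abs(sin(u)), sin(2*u)/(2*Abs(sin(u)))), and the second partials r_uu, r_uv, r_vv. Take dot products:
  L(u, v) = r_uu · N̂ = -5*sin(u)/Abs(sin(u)),
  M(u, v) = r_uv · N̂ = 0,
  N(u, v) = r_vv · N̂ = -5*sin(u)^3/Abs(sin(u)).
Evaluating at (u, v) = (2*pi/3, -pi/2):
  L = -5, M = 0, N = -15/4.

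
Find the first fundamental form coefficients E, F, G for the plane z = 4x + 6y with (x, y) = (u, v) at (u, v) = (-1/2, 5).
E = 17;  F = 24;  G = 37

Partials: r_u = (1, 0, 4), r_v = (0, 1, 6). As functions of (u, v):
  E = r_u · r_u = 17,
  F = r_u · r_v = 24,
  G = r_v · r_v = 37.
Evaluating at (u, v) = (-1/2, 5): E = 17, F = 24, G = 37.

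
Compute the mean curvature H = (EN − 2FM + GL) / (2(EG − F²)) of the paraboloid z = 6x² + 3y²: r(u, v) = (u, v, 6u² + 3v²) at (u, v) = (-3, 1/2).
H = 3951*sqrt(1306)/1705636

With E = 144*u^2 + 1, F = 72*u*v, G = 36*v^2 + 1, L = 12/sqrt(144*u^2 + 36*v^2 + 1), M = 0, N = 6/sqrt(144*u^2 + 36*v^2 + 1), assemble
  H = (EN − 2FM + GL) / (2(EG − F²)) = 9*(48*u^2 + 24*v^2 + 1)/(144*u^2 + 36*v^2 + 1)^(3/2).
At (u, v) = (-3, 1/2): H = 3951*sqrt(1306)/1705636.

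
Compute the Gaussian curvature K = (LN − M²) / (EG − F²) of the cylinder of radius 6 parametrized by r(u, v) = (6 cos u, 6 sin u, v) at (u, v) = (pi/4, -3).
K = 0

Coefficients of the first fundamental form: E = 36, F = 0, G = 1.
Coefficients of the second fundamental form: L = -6, M = 0, N = 0.
Assemble K = (LN − M²)/(EG − F²) = 0. At (u, v) = (pi/4, -3): K = 0.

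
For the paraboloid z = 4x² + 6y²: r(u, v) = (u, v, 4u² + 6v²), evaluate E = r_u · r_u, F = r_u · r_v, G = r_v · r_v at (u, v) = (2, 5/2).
E = 257;  F = 480;  G = 901

Partials: r_u = (1, 0, 8*u), r_v = (0, 1, 12*v). As functions of (u, v):
  E = r_u · r_u = 64*u^2 + 1,
  F = r_u · r_v = 96*u*v,
  G = r_v · r_v = 144*v^2 + 1.
Evaluating at (u, v) = (2, 5/2): E = 257, F = 480, G = 901.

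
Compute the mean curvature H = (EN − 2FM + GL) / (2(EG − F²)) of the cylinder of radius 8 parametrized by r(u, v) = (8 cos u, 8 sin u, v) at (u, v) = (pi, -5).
H = -1/16

With E = 64, F = 0, G = 1, L = -8, M = 0, N = 0, assemble
  H = (EN − 2FM + GL) / (2(EG − F²)) = -1/16.
At (u, v) = (pi, -5): H = -1/16.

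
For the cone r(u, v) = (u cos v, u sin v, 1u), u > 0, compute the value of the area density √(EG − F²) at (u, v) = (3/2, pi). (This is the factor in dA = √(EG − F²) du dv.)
√(EG − F²)|_{(3/2, pi)} = 3*sqrt(2)/2

E = 2, F = 0, G = u^2, so EG − F² = 2*u^2. Taking the positive square root: √(EG − F²) = sqrt(2)*Abs(u). At (u, v) = (3/2, pi): 3*sqrt(2)/2.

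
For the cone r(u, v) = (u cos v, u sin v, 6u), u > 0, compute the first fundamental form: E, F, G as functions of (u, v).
E = 37;  F = 0;  G = u^2

Compute partials: r_u = (cos(v), sin(v), 6), r_v = (-u*sin(v), u*cos(v), 0). Then
  E = r_u · r_u = 37,
  F = r_u · r_v = 0,
  G = r_v · r_v = u^2.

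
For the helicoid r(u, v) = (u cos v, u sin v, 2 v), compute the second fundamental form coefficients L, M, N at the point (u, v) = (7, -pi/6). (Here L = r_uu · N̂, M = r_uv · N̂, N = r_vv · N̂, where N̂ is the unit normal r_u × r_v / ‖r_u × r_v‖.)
L = 0;  M = -2*sqrt(53)/53;  N = 0

Compute the unit normal N̂(u, v) = (2*sin(v)/sqrt(u^2 + 4), -2*cos(v)/sqrt(u^2 + 4), u/sqrt(u^2 + 4)), and the second partials r_uu, r_uv, r_vv. Take dot products:
  L(u, v) = r_uu · N̂ = 0,
  M(u, v) = r_uv · N̂ = -2/sqrt(u^2 + 4),
  N(u, v) = r_vv · N̂ = 0.
Evaluating at (u, v) = (7, -pi/6):
  L = 0, M = -2*sqrt(53)/53, N = 0.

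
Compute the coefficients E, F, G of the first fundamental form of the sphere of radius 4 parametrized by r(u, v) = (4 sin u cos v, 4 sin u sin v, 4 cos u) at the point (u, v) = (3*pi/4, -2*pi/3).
E = 16;  F = 0;  G = 8

Partials: r_u = (4*cos(u)*cos(v), 4*sin(v)*cos(u), -4*sin(u)), r_v = (-4*sin(u)*sin(v), 4*sin(u)*cos(v), 0). As functions of (u, v):
  E = r_u · r_u = 16,
  F = r_u · r_v = 0,
  G = r_v · r_v = 16*sin(u)^2.
Evaluating at (u, v) = (3*pi/4, -2*pi/3): E = 16, F = 0, G = 8.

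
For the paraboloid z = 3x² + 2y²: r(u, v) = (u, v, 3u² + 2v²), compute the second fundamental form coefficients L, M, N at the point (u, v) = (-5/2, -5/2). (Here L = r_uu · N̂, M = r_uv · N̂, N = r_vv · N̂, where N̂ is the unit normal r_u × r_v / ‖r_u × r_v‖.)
L = 3*sqrt(326)/163;  M = 0;  N = 2*sqrt(326)/163

Compute the unit normal N̂(u, v) = (-6*u/sqrt(36*u^2 + 16*v^2 + 1), -4*v/sqrt(36*u^2 + 16*v^2 + 1), 1/sqrt(36*u^2 + 16*v^2 + 1)), and the second partials r_uu, r_uv, r_vv. Take dot products:
  L(u, v) = r_uu · N̂ = 6/sqrt(36*u^2 + 16*v^2 + 1),
  M(u, v) = r_uv · N̂ = 0,
  N(u, v) = r_vv · N̂ = 4/sqrt(36*u^2 + 16*v^2 + 1).
Evaluating at (u, v) = (-5/2, -5/2):
  L = 3*sqrt(326)/163, M = 0, N = 2*sqrt(326)/163.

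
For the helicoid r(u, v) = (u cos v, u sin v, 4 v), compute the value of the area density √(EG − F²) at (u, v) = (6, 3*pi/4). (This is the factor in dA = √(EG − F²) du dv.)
√(EG − F²)|_{(6, 3*pi/4)} = 2*sqrt(13)

E = 1, F = 0, G = u^2 + 16, so EG − F² = u^2 + 16. Taking the positive square root: √(EG − F²) = sqrt(u^2 + 16). At (u, v) = (6, 3*pi/4): 2*sqrt(13).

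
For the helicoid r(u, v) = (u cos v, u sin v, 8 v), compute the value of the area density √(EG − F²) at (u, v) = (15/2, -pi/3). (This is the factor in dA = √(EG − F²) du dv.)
√(EG − F²)|_{(15/2, -pi/3)} = sqrt(481)/2

E = 1, F = 0, G = u^2 + 64, so EG − F² = u^2 + 64. Taking the positive square root: √(EG − F²) = sqrt(u^2 + 64). At (u, v) = (15/2, -pi/3): sqrt(481)/2.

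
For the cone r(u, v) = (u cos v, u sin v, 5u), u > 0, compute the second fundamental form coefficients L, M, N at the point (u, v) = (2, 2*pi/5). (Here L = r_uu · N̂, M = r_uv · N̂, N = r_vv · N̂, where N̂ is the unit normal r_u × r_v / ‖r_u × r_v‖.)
L = 0;  M = 0;  N = 5*sqrt(26)/13

Compute the unit normal N̂(u, v) = (-5*sqrt(26)*u*cos(v)/(26*Abs(u)), -5*sqrt(26)*u*sin(v)/(26*Abs(u)), sqrt(26)*u/(26*Abs(u))), and the second partials r_uu, r_uv, r_vv. Take dot products:
  L(u, v) = r_uu · N̂ = 0,
  M(u, v) = r_uv · N̂ = 0,
  N(u, v) = r_vv · N̂ = 5*sqrt(26)*u^2/(26*Abs(u)).
Evaluating at (u, v) = (2, 2*pi/5):
  L = 0, M = 0, N = 5*sqrt(26)/13.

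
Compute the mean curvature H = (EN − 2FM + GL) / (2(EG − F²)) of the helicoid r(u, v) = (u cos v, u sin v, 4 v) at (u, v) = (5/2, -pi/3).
H = 0

With E = 1, F = 0, G = u^2 + 16, L = 0, M = -4/sqrt(u^2 + 16), N = 0, assemble
  H = (EN − 2FM + GL) / (2(EG − F²)) = 0.
At (u, v) = (5/2, -pi/3): H = 0.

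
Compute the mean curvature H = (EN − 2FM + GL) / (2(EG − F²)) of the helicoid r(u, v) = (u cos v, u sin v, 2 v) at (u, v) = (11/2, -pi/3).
H = 0

With E = 1, F = 0, G = u^2 + 4, L = 0, M = -2/sqrt(u^2 + 4), N = 0, assemble
  H = (EN − 2FM + GL) / (2(EG − F²)) = 0.
At (u, v) = (11/2, -pi/3): H = 0.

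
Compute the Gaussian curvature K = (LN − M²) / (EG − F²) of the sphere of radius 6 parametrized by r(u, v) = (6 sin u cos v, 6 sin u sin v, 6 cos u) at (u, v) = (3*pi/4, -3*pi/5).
K = 1/36

Coefficients of the first fundamental form: E = 36, F = 0, G = 36*sin(u)^2.
Coefficients of the second fundamental form: L = -6*sin(u)/Abs(sin(u)), M = 0, N = -6*sin(u)^3/Abs(sin(u)).
Assemble K = (LN − M²)/(EG − F²) = 1/36. At (u, v) = (3*pi/4, -3*pi/5): K = 1/36.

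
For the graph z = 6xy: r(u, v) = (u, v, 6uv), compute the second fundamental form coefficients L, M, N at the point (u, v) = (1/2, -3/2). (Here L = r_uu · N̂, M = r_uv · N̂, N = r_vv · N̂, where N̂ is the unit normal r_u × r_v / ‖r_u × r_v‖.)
L = 0;  M = 6*sqrt(91)/91;  N = 0

Compute the unit normal N̂(u, v) = (-6*v/sqrt(36*u^2 + 36*v^2 + 1), -6*u/sqrt(36*u^2 + 36*v^2 + 1), 1/sqrt(36*u^2 + 36*v^2 + 1)), and the second partials r_uu, r_uv, r_vv. Take dot products:
  L(u, v) = r_uu · N̂ = 0,
  M(u, v) = r_uv · N̂ = 6/sqrt(36*u^2 + 36*v^2 + 1),
  N(u, v) = r_vv · N̂ = 0.
Evaluating at (u, v) = (1/2, -3/2):
  L = 0, M = 6*sqrt(91)/91, N = 0.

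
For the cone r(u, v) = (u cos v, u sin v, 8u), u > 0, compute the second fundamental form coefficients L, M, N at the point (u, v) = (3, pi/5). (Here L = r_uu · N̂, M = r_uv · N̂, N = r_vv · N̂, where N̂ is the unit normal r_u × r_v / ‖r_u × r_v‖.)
L = 0;  M = 0;  N = 24*sqrt(65)/65

Compute the unit normal N̂(u, v) = (-8*sqrt(65)*u*cos(v)/(65*Abs(u)), -8*sqrt(65)*u*sin(v)/(65*Abs(u)), sqrt(65)*u/(65*Abs(u))), and the second partials r_uu, r_uv, r_vv. Take dot products:
  L(u, v) = r_uu · N̂ = 0,
  M(u, v) = r_uv · N̂ = 0,
  N(u, v) = r_vv · N̂ = 8*sqrt(65)*u^2/(65*Abs(u)).
Evaluating at (u, v) = (3, pi/5):
  L = 0, M = 0, N = 24*sqrt(65)/65.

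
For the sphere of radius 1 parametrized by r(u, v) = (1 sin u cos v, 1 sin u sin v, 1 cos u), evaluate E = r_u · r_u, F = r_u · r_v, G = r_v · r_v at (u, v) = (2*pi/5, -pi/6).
E = 1;  F = 0;  G = sqrt(5)/8 + 5/8

Partials: r_u = (cos(u)*cos(v), sin(v)*cos(u), -sin(u)), r_v = (-sin(u)*sin(v), sin(u)*cos(v), 0). As functions of (u, v):
  E = r_u · r_u = 1,
  F = r_u · r_v = 0,
  G = r_v · r_v = sin(u)^2.
Evaluating at (u, v) = (2*pi/5, -pi/6): E = 1, F = 0, G = sqrt(5)/8 + 5/8.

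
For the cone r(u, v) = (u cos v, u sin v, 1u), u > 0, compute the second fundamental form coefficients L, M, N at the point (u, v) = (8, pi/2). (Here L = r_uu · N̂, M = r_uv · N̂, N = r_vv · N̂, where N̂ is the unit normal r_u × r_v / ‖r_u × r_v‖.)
L = 0;  M = 0;  N = 4*sqrt(2)

Compute the unit normal N̂(u, v) = (-sqrt(2)*u*cos(v)/(2*Abs(u)), -sqrt(2)*u*sin(v)/(2*Abs(u)), sqrt(2)*u/(2*Abs(u))), and the second partials r_uu, r_uv, r_vv. Take dot products:
  L(u, v) = r_uu · N̂ = 0,
  M(u, v) = r_uv · N̂ = 0,
  N(u, v) = r_vv · N̂ = sqrt(2)*u^2/(2*Abs(u)).
Evaluating at (u, v) = (8, pi/2):
  L = 0, M = 0, N = 4*sqrt(2).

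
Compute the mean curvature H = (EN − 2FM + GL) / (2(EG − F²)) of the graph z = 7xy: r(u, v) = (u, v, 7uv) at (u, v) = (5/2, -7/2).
H = 2401*sqrt(30)/119790

With E = 49*v^2 + 1, F = 49*u*v, G = 49*u^2 + 1, L = 0, M = 7/sqrt(49*u^2 + 49*v^2 + 1), N = 0, assemble
  H = (EN − 2FM + GL) / (2(EG − F²)) = -343*u*v/(49*u^2 + 49*v^2 + 1)^(3/2).
At (u, v) = (5/2, -7/2): H = 2401*sqrt(30)/119790.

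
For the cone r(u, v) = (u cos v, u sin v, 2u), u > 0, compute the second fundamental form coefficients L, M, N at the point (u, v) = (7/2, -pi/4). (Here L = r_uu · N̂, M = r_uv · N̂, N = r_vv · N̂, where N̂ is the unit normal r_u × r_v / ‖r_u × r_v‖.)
L = 0;  M = 0;  N = 7*sqrt(5)/5

Compute the unit normal N̂(u, v) = (-2*sqrt(5)*u*cos(v)/(5*Abs(u)), -2*sqrt(5)*u*sin(v)/(5*Abs(u)), sqrt(5)*u/(5*Abs(u))), and the second partials r_uu, r_uv, r_vv. Take dot products:
  L(u, v) = r_uu · N̂ = 0,
  M(u, v) = r_uv · N̂ = 0,
  N(u, v) = r_vv · N̂ = 2*sqrt(5)*u^2/(5*Abs(u)).
Evaluating at (u, v) = (7/2, -pi/4):
  L = 0, M = 0, N = 7*sqrt(5)/5.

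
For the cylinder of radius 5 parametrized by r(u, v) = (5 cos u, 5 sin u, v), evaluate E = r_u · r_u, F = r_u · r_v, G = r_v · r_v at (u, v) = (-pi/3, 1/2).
E = 25;  F = 0;  G = 1

Partials: r_u = (-5*sin(u), 5*cos(u), 0), r_v = (0, 0, 1). As functions of (u, v):
  E = r_u · r_u = 25,
  F = r_u · r_v = 0,
  G = r_v · r_v = 1.
Evaluating at (u, v) = (-pi/3, 1/2): E = 25, F = 0, G = 1.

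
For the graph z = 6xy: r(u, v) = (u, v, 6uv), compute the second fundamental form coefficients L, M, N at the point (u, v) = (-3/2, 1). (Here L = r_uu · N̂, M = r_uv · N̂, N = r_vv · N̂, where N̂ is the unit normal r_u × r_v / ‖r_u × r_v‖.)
L = 0;  M = 3*sqrt(118)/59;  N = 0

Compute the unit normal N̂(u, v) = (-6*v/sqrt(36*u^2 + 36*v^2 + 1), -6*u/sqrt(36*u^2 + 36*v^2 + 1), 1/sqrt(36*u^2 + 36*v^2 + 1)), and the second partials r_uu, r_uv, r_vv. Take dot products:
  L(u, v) = r_uu · N̂ = 0,
  M(u, v) = r_uv · N̂ = 6/sqrt(36*u^2 + 36*v^2 + 1),
  N(u, v) = r_vv · N̂ = 0.
Evaluating at (u, v) = (-3/2, 1):
  L = 0, M = 3*sqrt(118)/59, N = 0.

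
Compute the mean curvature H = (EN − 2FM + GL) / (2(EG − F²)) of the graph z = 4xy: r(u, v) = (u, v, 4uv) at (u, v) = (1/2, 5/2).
H = -16*sqrt(105)/2205

With E = 16*v^2 + 1, F = 16*u*v, G = 16*u^2 + 1, L = 0, M = 4/sqrt(16*u^2 + 16*v^2 + 1), N = 0, assemble
  H = (EN − 2FM + GL) / (2(EG − F²)) = -64*u*v/(16*u^2 + 16*v^2 + 1)^(3/2).
At (u, v) = (1/2, 5/2): H = -16*sqrt(105)/2205.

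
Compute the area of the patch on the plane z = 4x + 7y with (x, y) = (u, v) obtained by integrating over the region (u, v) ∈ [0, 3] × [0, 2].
Area = 6*sqrt(66)

Area = ∫∫ √(EG − F²) du dv with √(EG − F²) = sqrt(66). Integrating over [0, 3] × [0, 2] gives 6*sqrt(66).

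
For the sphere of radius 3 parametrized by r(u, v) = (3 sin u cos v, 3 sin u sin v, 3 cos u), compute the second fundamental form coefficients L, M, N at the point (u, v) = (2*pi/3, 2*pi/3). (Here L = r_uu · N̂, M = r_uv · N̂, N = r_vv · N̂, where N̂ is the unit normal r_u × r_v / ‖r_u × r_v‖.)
L = -3;  M = 0;  N = -9/4

Compute the unit normal N̂(u, v) = (sin(u)^2*cos(v)/Abs(sin(u)), sin(u)^2*sin(v)/Abs(sin(u)), sin(2*u)/(2*Abs(sin(u)))), and the second partials r_uu, r_uv, r_vv. Take dot products:
  L(u, v) = r_uu · N̂ = -3*sin(u)/Abs(sin(u)),
  M(u, v) = r_uv · N̂ = 0,
  N(u, v) = r_vv · N̂ = -3*sin(u)^3/Abs(sin(u)).
Evaluating at (u, v) = (2*pi/3, 2*pi/3):
  L = -3, M = 0, N = -9/4.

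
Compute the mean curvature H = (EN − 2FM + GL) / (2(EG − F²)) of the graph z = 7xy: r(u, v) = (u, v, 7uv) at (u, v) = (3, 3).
H = -3087*sqrt(883)/779689

With E = 49*v^2 + 1, F = 49*u*v, G = 49*u^2 + 1, L = 0, M = 7/sqrt(49*u^2 + 49*v^2 + 1), N = 0, assemble
  H = (EN − 2FM + GL) / (2(EG − F²)) = -343*u*v/(49*u^2 + 49*v^2 + 1)^(3/2).
At (u, v) = (3, 3): H = -3087*sqrt(883)/779689.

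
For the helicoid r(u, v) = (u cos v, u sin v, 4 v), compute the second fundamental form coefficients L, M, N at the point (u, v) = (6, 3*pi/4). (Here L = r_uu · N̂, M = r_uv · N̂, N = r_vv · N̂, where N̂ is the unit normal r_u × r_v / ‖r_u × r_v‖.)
L = 0;  M = -2*sqrt(13)/13;  N = 0

Compute the unit normal N̂(u, v) = (4*sin(v)/sqrt(u^2 + 16), -4*cos(v)/sqrt(u^2 + 16), u/sqrt(u^2 + 16)), and the second partials r_uu, r_uv, r_vv. Take dot products:
  L(u, v) = r_uu · N̂ = 0,
  M(u, v) = r_uv · N̂ = -4/sqrt(u^2 + 16),
  N(u, v) = r_vv · N̂ = 0.
Evaluating at (u, v) = (6, 3*pi/4):
  L = 0, M = -2*sqrt(13)/13, N = 0.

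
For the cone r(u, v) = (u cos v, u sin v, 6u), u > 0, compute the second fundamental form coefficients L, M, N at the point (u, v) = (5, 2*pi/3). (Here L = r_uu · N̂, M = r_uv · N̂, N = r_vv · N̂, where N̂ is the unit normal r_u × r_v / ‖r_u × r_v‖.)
L = 0;  M = 0;  N = 30*sqrt(37)/37

Compute the unit normal N̂(u, v) = (-6*sqrt(37)*u*cos(v)/(37*Abs(u)), -6*sqrt(37)*u*sin(v)/(37*Abs(u)), sqrt(37)*u/(37*Abs(u))), and the second partials r_uu, r_uv, r_vv. Take dot products:
  L(u, v) = r_uu · N̂ = 0,
  M(u, v) = r_uv · N̂ = 0,
  N(u, v) = r_vv · N̂ = 6*sqrt(37)*u^2/(37*Abs(u)).
Evaluating at (u, v) = (5, 2*pi/3):
  L = 0, M = 0, N = 30*sqrt(37)/37.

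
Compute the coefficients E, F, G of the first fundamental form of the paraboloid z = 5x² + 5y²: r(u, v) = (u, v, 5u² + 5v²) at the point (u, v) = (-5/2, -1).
E = 626;  F = 250;  G = 101

Partials: r_u = (1, 0, 10*u), r_v = (0, 1, 10*v). As functions of (u, v):
  E = r_u · r_u = 100*u^2 + 1,
  F = r_u · r_v = 100*u*v,
  G = r_v · r_v = 100*v^2 + 1.
Evaluating at (u, v) = (-5/2, -1): E = 626, F = 250, G = 101.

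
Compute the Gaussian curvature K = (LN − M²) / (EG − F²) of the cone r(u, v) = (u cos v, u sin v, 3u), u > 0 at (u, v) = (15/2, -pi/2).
K = 0

Coefficients of the first fundamental form: E = 10, F = 0, G = u^2.
Coefficients of the second fundamental form: L = 0, M = 0, N = 3*sqrt(10)*u^2/(10*Abs(u)).
Assemble K = (LN − M²)/(EG − F²) = 0. At (u, v) = (15/2, -pi/2): K = 0.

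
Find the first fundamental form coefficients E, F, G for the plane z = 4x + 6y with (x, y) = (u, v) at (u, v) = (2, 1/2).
E = 17;  F = 24;  G = 37

Partials: r_u = (1, 0, 4), r_v = (0, 1, 6). As functions of (u, v):
  E = r_u · r_u = 17,
  F = r_u · r_v = 24,
  G = r_v · r_v = 37.
Evaluating at (u, v) = (2, 1/2): E = 17, F = 24, G = 37.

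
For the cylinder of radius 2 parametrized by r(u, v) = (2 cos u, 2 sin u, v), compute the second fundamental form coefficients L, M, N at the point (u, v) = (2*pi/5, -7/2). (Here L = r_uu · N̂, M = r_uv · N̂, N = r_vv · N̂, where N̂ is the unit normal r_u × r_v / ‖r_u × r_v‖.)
L = -2;  M = 0;  N = 0

Compute the unit normal N̂(u, v) = (cos(u), sin(u), 0), and the second partials r_uu, r_uv, r_vv. Take dot products:
  L(u, v) = r_uu · N̂ = -2,
  M(u, v) = r_uv · N̂ = 0,
  N(u, v) = r_vv · N̂ = 0.
Evaluating at (u, v) = (2*pi/5, -7/2):
  L = -2, M = 0, N = 0.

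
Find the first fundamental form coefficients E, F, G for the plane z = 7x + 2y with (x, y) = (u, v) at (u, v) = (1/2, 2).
E = 50;  F = 14;  G = 5

Partials: r_u = (1, 0, 7), r_v = (0, 1, 2). As functions of (u, v):
  E = r_u · r_u = 50,
  F = r_u · r_v = 14,
  G = r_v · r_v = 5.
Evaluating at (u, v) = (1/2, 2): E = 50, F = 14, G = 5.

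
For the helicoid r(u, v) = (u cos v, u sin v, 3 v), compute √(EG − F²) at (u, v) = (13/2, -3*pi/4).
√(EG − F²)|_{(13/2, -3*pi/4)} = sqrt(205)/2

E = 1, F = 0, G = u^2 + 9; EG − F² = u^2 + 9; √(EG − F²) = sqrt(u^2 + 9). At the given point: sqrt(205)/2.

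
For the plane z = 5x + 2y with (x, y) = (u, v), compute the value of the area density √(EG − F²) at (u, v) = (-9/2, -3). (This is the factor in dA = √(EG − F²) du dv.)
√(EG − F²)|_{(-9/2, -3)} = sqrt(30)

E = 26, F = 10, G = 5, so EG − F² = 30. Taking the positive square root: √(EG − F²) = sqrt(30). At (u, v) = (-9/2, -3): sqrt(30).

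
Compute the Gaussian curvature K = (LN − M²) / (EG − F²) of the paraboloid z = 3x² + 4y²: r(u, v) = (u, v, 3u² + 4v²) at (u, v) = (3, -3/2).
K = 48/219961

Coefficients of the first fundamental form: E = 36*u^2 + 1, F = 48*u*v, G = 64*v^2 + 1.
Coefficients of the second fundamental form: L = 6/sqrt(36*u^2 + 64*v^2 + 1), M = 0, N = 8/sqrt(36*u^2 + 64*v^2 + 1).
Assemble K = (LN − M²)/(EG − F²) = 48/(1296*u^4 + 4608*u^2*v^2 + 72*u^2 + 4096*v^4 + 128*v^2 + 1). At (u, v) = (3, -3/2): K = 48/219961.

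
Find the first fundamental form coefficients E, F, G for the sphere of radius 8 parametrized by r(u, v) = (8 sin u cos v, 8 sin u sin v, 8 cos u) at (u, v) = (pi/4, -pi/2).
E = 64;  F = 0;  G = 32

Partials: r_u = (8*cos(u)*cos(v), 8*sin(v)*cos(u), -8*sin(u)), r_v = (-8*sin(u)*sin(v), 8*sin(u)*cos(v), 0). As functions of (u, v):
  E = r_u · r_u = 64,
  F = r_u · r_v = 0,
  G = r_v · r_v = 64*sin(u)^2.
Evaluating at (u, v) = (pi/4, -pi/2): E = 64, F = 0, G = 32.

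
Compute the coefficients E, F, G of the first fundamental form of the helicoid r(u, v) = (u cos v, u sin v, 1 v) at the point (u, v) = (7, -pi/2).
E = 1;  F = 0;  G = 50

Partials: r_u = (cos(v), sin(v), 0), r_v = (-u*sin(v), u*cos(v), 1). As functions of (u, v):
  E = r_u · r_u = 1,
  F = r_u · r_v = 0,
  G = r_v · r_v = u^2 + 1.
Evaluating at (u, v) = (7, -pi/2): E = 1, F = 0, G = 50.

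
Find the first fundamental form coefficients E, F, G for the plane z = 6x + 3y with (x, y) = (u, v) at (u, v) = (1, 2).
E = 37;  F = 18;  G = 10

Partials: r_u = (1, 0, 6), r_v = (0, 1, 3). As functions of (u, v):
  E = r_u · r_u = 37,
  F = r_u · r_v = 18,
  G = r_v · r_v = 10.
Evaluating at (u, v) = (1, 2): E = 37, F = 18, G = 10.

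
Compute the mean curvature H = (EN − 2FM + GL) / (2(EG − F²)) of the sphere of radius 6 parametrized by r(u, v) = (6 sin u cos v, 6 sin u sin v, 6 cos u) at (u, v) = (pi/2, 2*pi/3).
H = -1/6

With E = 36, F = 0, G = 36*sin(u)^2, L = -6*sin(u)/Abs(sin(u)), M = 0, N = -6*sin(u)^3/Abs(sin(u)), assemble
  H = (EN − 2FM + GL) / (2(EG − F²)) = -sin(u)/(6*Abs(sin(u))).
At (u, v) = (pi/2, 2*pi/3): H = -1/6.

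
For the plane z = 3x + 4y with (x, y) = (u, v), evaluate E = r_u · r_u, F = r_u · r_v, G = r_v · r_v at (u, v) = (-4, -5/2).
E = 10;  F = 12;  G = 17

Partials: r_u = (1, 0, 3), r_v = (0, 1, 4). As functions of (u, v):
  E = r_u · r_u = 10,
  F = r_u · r_v = 12,
  G = r_v · r_v = 17.
Evaluating at (u, v) = (-4, -5/2): E = 10, F = 12, G = 17.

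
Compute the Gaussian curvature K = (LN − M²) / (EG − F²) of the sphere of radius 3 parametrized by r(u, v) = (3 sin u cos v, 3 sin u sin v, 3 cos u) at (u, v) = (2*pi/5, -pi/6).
K = 1/9

Coefficients of the first fundamental form: E = 9, F = 0, G = 9*sin(u)^2.
Coefficients of the second fundamental form: L = -3*sin(u)/Abs(sin(u)), M = 0, N = -3*sin(u)^3/Abs(sin(u)).
Assemble K = (LN − M²)/(EG − F²) = 1/9. At (u, v) = (2*pi/5, -pi/6): K = 1/9.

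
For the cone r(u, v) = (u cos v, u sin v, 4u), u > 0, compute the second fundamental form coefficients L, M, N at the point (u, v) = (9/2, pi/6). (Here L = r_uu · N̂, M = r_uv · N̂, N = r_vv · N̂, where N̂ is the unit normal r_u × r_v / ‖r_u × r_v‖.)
L = 0;  M = 0;  N = 18*sqrt(17)/17

Compute the unit normal N̂(u, v) = (-4*sqrt(17)*u*cos(v)/(17*Abs(u)), -4*sqrt(17)*u*sin(v)/(17*Abs(u)), sqrt(17)*u/(17*Abs(u))), and the second partials r_uu, r_uv, r_vv. Take dot products:
  L(u, v) = r_uu · N̂ = 0,
  M(u, v) = r_uv · N̂ = 0,
  N(u, v) = r_vv · N̂ = 4*sqrt(17)*u^2/(17*Abs(u)).
Evaluating at (u, v) = (9/2, pi/6):
  L = 0, M = 0, N = 18*sqrt(17)/17.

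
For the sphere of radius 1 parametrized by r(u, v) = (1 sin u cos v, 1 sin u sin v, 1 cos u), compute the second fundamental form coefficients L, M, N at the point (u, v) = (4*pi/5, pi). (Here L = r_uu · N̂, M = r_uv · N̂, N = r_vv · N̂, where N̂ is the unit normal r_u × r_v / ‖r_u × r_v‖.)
L = -1;  M = 0;  N = -5/8 + sqrt(5)/8

Compute the unit normal N̂(u, v) = (sin(u)^2*cos(v)/Abs(sin(u)), sin(u)^2*sin(v)/Abs(sin(u)), sin(2*u)/(2*Abs(sin(u)))), and the second partials r_uu, r_uv, r_vv. Take dot products:
  L(u, v) = r_uu · N̂ = -sin(u)/Abs(sin(u)),
  M(u, v) = r_uv · N̂ = 0,
  N(u, v) = r_vv · N̂ = -sin(u)^3/Abs(sin(u)).
Evaluating at (u, v) = (4*pi/5, pi):
  L = -1, M = 0, N = -5/8 + sqrt(5)/8.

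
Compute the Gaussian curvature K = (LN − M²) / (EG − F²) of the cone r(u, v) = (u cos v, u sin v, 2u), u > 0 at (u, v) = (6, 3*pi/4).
K = 0

Coefficients of the first fundamental form: E = 5, F = 0, G = u^2.
Coefficients of the second fundamental form: L = 0, M = 0, N = 2*sqrt(5)*u^2/(5*Abs(u)).
Assemble K = (LN − M²)/(EG − F²) = 0. At (u, v) = (6, 3*pi/4): K = 0.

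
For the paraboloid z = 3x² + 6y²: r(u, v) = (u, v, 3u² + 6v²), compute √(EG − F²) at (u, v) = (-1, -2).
√(EG − F²)|_{(-1, -2)} = sqrt(613)

E = 36*u^2 + 1, F = 72*u*v, G = 144*v^2 + 1; EG − F² = 36*u^2 + 144*v^2 + 1; √(EG − F²) = sqrt(36*u^2 + 144*v^2 + 1). At the given point: sqrt(613).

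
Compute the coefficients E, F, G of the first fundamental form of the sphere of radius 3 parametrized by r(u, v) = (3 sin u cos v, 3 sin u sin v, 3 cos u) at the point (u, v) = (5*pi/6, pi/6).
E = 9;  F = 0;  G = 9/4

Partials: r_u = (3*cos(u)*cos(v), 3*sin(v)*cos(u), -3*sin(u)), r_v = (-3*sin(u)*sin(v), 3*sin(u)*cos(v), 0). As functions of (u, v):
  E = r_u · r_u = 9,
  F = r_u · r_v = 0,
  G = r_v · r_v = 9*sin(u)^2.
Evaluating at (u, v) = (5*pi/6, pi/6): E = 9, F = 0, G = 9/4.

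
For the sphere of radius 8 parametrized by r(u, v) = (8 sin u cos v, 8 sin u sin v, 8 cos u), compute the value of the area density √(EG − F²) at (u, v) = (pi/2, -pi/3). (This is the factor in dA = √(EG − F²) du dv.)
√(EG − F²)|_{(pi/2, -pi/3)} = 64

E = 64, F = 0, G = 64*sin(u)^2, so EG − F² = 4096*sin(u)^2. Taking the positive square root: √(EG − F²) = 64*Abs(sin(u)). At (u, v) = (pi/2, -pi/3): 64.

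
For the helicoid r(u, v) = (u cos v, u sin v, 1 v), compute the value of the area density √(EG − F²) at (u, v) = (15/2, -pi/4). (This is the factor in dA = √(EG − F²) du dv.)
√(EG − F²)|_{(15/2, -pi/4)} = sqrt(229)/2

E = 1, F = 0, G = u^2 + 1, so EG − F² = u^2 + 1. Taking the positive square root: √(EG − F²) = sqrt(u^2 + 1). At (u, v) = (15/2, -pi/4): sqrt(229)/2.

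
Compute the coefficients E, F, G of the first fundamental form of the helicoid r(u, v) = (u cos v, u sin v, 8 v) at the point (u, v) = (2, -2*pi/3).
E = 1;  F = 0;  G = 68

Partials: r_u = (cos(v), sin(v), 0), r_v = (-u*sin(v), u*cos(v), 8). As functions of (u, v):
  E = r_u · r_u = 1,
  F = r_u · r_v = 0,
  G = r_v · r_v = u^2 + 64.
Evaluating at (u, v) = (2, -2*pi/3): E = 1, F = 0, G = 68.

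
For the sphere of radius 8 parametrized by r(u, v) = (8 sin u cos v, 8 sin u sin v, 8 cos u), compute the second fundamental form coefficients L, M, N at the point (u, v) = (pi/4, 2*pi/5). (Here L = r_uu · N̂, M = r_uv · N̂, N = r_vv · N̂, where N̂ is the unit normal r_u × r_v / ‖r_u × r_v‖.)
L = -8;  M = 0;  N = -4

Compute the unit normal N̂(u, v) = (sin(u)^2*cos(v)/Abs(sin(u)), sin(u)^2*sin(v)/Abs(sin(u)), sin(2*u)/(2*Abs(sin(u)))), and the second partials r_uu, r_uv, r_vv. Take dot products:
  L(u, v) = r_uu · N̂ = -8*sin(u)/Abs(sin(u)),
  M(u, v) = r_uv · N̂ = 0,
  N(u, v) = r_vv · N̂ = -8*sin(u)^3/Abs(sin(u)).
Evaluating at (u, v) = (pi/4, 2*pi/5):
  L = -8, M = 0, N = -4.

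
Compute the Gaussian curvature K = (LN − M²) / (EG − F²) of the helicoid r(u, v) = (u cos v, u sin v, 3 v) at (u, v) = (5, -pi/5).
K = -9/1156

Coefficients of the first fundamental form: E = 1, F = 0, G = u^2 + 9.
Coefficients of the second fundamental form: L = 0, M = -3/sqrt(u^2 + 9), N = 0.
Assemble K = (LN − M²)/(EG − F²) = -9/(u^2 + 9)^2. At (u, v) = (5, -pi/5): K = -9/1156.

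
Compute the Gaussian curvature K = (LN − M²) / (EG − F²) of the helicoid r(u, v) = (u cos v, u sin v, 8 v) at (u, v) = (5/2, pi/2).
K = -1024/78961

Coefficients of the first fundamental form: E = 1, F = 0, G = u^2 + 64.
Coefficients of the second fundamental form: L = 0, M = -8/sqrt(u^2 + 64), N = 0.
Assemble K = (LN − M²)/(EG − F²) = -64/(u^2 + 64)^2. At (u, v) = (5/2, pi/2): K = -1024/78961.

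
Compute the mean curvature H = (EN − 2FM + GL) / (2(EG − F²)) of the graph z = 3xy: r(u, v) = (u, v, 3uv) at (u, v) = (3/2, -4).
H = 1296*sqrt(661)/436921

With E = 9*v^2 + 1, F = 9*u*v, G = 9*u^2 + 1, L = 0, M = 3/sqrt(9*u^2 + 9*v^2 + 1), N = 0, assemble
  H = (EN − 2FM + GL) / (2(EG − F²)) = -27*u*v/(9*u^2 + 9*v^2 + 1)^(3/2).
At (u, v) = (3/2, -4): H = 1296*sqrt(661)/436921.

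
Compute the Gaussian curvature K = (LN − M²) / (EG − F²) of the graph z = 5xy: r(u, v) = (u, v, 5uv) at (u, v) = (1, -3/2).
K = -400/108241

Coefficients of the first fundamental form: E = 25*v^2 + 1, F = 25*u*v, G = 25*u^2 + 1.
Coefficients of the second fundamental form: L = 0, M = 5/sqrt(25*u^2 + 25*v^2 + 1), N = 0.
Assemble K = (LN − M²)/(EG − F²) = -25/(625*u^4 + 1250*u^2*v^2 + 50*u^2 + 625*v^4 + 50*v^2 + 1). At (u, v) = (1, -3/2): K = -400/108241.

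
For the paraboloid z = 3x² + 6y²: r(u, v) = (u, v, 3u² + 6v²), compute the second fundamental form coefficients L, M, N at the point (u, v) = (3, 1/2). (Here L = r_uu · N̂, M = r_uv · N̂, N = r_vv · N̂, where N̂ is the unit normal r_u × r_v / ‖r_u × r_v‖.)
L = 6/19;  M = 0;  N = 12/19

Compute the unit normal N̂(u, v) = (-6*u/sqrt(36*u^2 + 144*v^2 + 1), -12*v/sqrt(36*u^2 + 144*v^2 + 1), 1/sqrt(36*u^2 + 144*v^2 + 1)), and the second partials r_uu, r_uv, r_vv. Take dot products:
  L(u, v) = r_uu · N̂ = 6/sqrt(36*u^2 + 144*v^2 + 1),
  M(u, v) = r_uv · N̂ = 0,
  N(u, v) = r_vv · N̂ = 12/sqrt(36*u^2 + 144*v^2 + 1).
Evaluating at (u, v) = (3, 1/2):
  L = 6/19, M = 0, N = 12/19.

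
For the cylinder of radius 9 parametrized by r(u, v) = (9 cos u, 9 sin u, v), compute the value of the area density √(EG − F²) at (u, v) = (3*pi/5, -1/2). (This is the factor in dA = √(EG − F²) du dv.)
√(EG − F²)|_{(3*pi/5, -1/2)} = 9

E = 81, F = 0, G = 1, so EG − F² = 81. Taking the positive square root: √(EG − F²) = 9. At (u, v) = (3*pi/5, -1/2): 9.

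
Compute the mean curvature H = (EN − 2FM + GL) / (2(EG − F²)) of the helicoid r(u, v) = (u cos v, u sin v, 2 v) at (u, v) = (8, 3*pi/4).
H = 0

With E = 1, F = 0, G = u^2 + 4, L = 0, M = -2/sqrt(u^2 + 4), N = 0, assemble
  H = (EN − 2FM + GL) / (2(EG − F²)) = 0.
At (u, v) = (8, 3*pi/4): H = 0.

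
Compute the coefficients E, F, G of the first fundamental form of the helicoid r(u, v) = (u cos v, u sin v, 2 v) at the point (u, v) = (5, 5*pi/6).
E = 1;  F = 0;  G = 29

Partials: r_u = (cos(v), sin(v), 0), r_v = (-u*sin(v), u*cos(v), 2). As functions of (u, v):
  E = r_u · r_u = 1,
  F = r_u · r_v = 0,
  G = r_v · r_v = u^2 + 4.
Evaluating at (u, v) = (5, 5*pi/6): E = 1, F = 0, G = 29.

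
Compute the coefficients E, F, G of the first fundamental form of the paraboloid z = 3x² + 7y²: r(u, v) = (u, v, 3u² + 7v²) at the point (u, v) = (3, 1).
E = 325;  F = 252;  G = 197

Partials: r_u = (1, 0, 6*u), r_v = (0, 1, 14*v). As functions of (u, v):
  E = r_u · r_u = 36*u^2 + 1,
  F = r_u · r_v = 84*u*v,
  G = r_v · r_v = 196*v^2 + 1.
Evaluating at (u, v) = (3, 1): E = 325, F = 252, G = 197.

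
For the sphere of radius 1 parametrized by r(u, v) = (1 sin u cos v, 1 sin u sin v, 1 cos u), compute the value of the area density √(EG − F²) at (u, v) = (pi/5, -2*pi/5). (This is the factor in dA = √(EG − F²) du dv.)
√(EG − F²)|_{(pi/5, -2*pi/5)} = sqrt(10 - 2*sqrt(5))/4

E = 1, F = 0, G = sin(u)^2, so EG − F² = sin(u)^2. Taking the positive square root: √(EG − F²) = Abs(sin(u)). At (u, v) = (pi/5, -2*pi/5): sqrt(10 - 2*sqrt(5))/4.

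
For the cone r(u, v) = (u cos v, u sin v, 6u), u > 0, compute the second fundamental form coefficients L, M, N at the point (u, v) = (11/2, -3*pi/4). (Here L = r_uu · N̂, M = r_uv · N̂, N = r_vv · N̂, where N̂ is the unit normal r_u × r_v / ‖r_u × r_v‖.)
L = 0;  M = 0;  N = 33*sqrt(37)/37

Compute the unit normal N̂(u, v) = (-6*sqrt(37)*u*cos(v)/(37*Abs(u)), -6*sqrt(37)*u*sin(v)/(37*Abs(u)), sqrt(37)*u/(37*Abs(u))), and the second partials r_uu, r_uv, r_vv. Take dot products:
  L(u, v) = r_uu · N̂ = 0,
  M(u, v) = r_uv · N̂ = 0,
  N(u, v) = r_vv · N̂ = 6*sqrt(37)*u^2/(37*Abs(u)).
Evaluating at (u, v) = (11/2, -3*pi/4):
  L = 0, M = 0, N = 33*sqrt(37)/37.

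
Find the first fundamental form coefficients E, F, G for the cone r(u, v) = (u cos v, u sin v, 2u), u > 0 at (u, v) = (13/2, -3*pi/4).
E = 5;  F = 0;  G = 169/4

Partials: r_u = (cos(v), sin(v), 2), r_v = (-u*sin(v), u*cos(v), 0). As functions of (u, v):
  E = r_u · r_u = 5,
  F = r_u · r_v = 0,
  G = r_v · r_v = u^2.
Evaluating at (u, v) = (13/2, -3*pi/4): E = 5, F = 0, G = 169/4.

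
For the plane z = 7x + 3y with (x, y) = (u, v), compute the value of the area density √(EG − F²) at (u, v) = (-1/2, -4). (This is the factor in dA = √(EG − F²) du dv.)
√(EG − F²)|_{(-1/2, -4)} = sqrt(59)

E = 50, F = 21, G = 10, so EG − F² = 59. Taking the positive square root: √(EG − F²) = sqrt(59). At (u, v) = (-1/2, -4): sqrt(59).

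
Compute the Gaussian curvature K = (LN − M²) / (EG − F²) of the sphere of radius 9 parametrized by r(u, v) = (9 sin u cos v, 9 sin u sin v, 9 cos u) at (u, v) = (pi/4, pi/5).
K = 1/81

Coefficients of the first fundamental form: E = 81, F = 0, G = 81*sin(u)^2.
Coefficients of the second fundamental form: L = -9*sin(u)/Abs(sin(u)), M = 0, N = -9*sin(u)^3/Abs(sin(u)).
Assemble K = (LN − M²)/(EG − F²) = 1/81. At (u, v) = (pi/4, pi/5): K = 1/81.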